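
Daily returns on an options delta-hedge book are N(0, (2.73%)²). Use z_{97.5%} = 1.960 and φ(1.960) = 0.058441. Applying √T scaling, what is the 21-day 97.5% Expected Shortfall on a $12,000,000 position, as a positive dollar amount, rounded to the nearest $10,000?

$3,510,000

σ_{21d} = 2.73% × √21 = 12.510%.
ES multiplier = φ(z)/(1−α) = 0.058441/0.025 = 2.338.
ES = 12.510% × 2.338 = 29.248%; on $12,000,000: $3,509,760.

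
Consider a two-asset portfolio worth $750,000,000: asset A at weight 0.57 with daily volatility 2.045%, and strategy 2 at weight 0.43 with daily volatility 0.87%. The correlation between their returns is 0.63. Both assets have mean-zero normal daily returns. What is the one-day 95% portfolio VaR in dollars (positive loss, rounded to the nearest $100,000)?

σ_p² = 0.57²·2.045² + 0.43²·0.87² + 2·0.63·0.57·0.43·2.045·0.87 = 2.0481 (%²).
σ_p = √2.0481 = 1.431%.
At 95%, z = 1.645.
VaR = 1.645 × 1.431% = 2.354%; on $750,000,000 that is $17,655,000.

$17,700,000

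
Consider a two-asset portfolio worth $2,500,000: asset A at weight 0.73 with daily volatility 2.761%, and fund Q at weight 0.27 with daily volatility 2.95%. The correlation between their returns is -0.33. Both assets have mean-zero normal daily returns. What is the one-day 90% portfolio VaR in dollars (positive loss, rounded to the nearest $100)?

$61,100

σ_p² = 0.73²·2.761² + 0.27²·2.95² + 2·-0.33·0.73·0.27·2.761·2.95 = 3.6372 (%²).
σ_p = √3.6372 = 1.907%.
At 90%, z = 1.282.
VaR = 1.282 × 1.907% = 2.445%; on $2,500,000 that is $61,125.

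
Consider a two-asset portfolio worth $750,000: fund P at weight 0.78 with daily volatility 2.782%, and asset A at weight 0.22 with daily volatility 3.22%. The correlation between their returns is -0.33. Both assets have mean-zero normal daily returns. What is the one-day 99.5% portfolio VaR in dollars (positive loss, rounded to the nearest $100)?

σ_p² = 0.78²·2.782² + 0.22²·3.22² + 2·-0.33·0.78·0.22·2.782·3.22 = 4.1960 (%²).
σ_p = √4.1960 = 2.048%.
At 99.5%, z = 2.576.
VaR = 2.576 × 2.048% = 5.276%; on $750,000 that is $39,570.

$39,600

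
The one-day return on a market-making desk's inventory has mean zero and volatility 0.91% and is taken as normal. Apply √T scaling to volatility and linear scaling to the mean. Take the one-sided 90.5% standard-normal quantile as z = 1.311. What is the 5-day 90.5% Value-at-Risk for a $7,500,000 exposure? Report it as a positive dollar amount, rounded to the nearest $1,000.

$200,000

σ_{5d} = 0.91% × √5 = 2.035%.
VaR = 1.311 × 2.035% = 2.668%.
On $7,500,000: 0.02668 × $7,500,000 = $200,100.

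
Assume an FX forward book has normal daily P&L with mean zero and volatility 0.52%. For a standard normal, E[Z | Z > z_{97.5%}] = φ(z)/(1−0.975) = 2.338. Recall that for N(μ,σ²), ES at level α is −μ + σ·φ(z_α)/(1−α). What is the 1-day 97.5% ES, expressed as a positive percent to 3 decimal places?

ES = 0.52% × 2.338 = 1.216%.

1.216%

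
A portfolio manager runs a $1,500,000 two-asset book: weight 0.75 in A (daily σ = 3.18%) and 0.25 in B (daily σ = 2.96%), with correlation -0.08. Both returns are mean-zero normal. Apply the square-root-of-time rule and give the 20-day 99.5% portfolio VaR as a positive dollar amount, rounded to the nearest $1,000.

$422,000

σ_p = √(0.75²·3.18² + 0.25²·2.96² + 2·-0.08·0.75·0.25·3.18·2.96) = 2.440%.
σ_{20d} = 2.440% × √20 = 10.912%.
z(99.5%) = 2.576.
VaR = 2.576 × 10.912% = 28.109%; on $1,500,000 that is $421,635.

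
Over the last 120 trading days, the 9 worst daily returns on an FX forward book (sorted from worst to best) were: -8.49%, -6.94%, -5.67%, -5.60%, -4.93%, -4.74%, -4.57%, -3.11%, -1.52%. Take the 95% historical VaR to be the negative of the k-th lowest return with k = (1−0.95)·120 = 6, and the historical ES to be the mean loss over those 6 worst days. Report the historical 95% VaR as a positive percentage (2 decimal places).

k = 6; the 6th lowest return is -4.74%, so VaR = 4.74%.

4.74%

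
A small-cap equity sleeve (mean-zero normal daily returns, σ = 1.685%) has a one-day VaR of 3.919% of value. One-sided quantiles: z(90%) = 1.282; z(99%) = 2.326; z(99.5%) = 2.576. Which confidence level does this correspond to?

99%

Implied z = VaR/σ = 3.919 / 1.685 = 2.326.
This matches z(99%) = 2.326.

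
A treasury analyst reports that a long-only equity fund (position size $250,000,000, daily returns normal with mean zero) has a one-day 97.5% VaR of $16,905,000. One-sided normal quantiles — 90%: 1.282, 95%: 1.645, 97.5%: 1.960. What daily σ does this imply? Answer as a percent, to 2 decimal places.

3.45%

VaR as a fraction: $16,905,000 / $250,000,000 = 6.762%.
σ = VaR / z = 6.762% / 1.960 = 3.450%.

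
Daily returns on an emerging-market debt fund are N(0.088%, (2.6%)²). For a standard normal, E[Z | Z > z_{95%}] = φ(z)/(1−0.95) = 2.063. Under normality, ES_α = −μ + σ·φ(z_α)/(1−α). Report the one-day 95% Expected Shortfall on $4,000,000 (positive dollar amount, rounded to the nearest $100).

$211,000

ES = −(0.088%) + 2.6% × 2.063 = 5.276%.
On $4,000,000: 0.05276 × $4,000,000 = $211,040.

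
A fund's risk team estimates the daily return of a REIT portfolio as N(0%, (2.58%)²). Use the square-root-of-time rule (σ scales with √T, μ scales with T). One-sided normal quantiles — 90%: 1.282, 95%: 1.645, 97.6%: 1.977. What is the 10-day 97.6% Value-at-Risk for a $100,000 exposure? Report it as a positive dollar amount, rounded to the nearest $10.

σ_{10d} = 2.58% × √10 = 8.159%.
VaR = 1.977 × 8.159% = 16.130%.
On $100,000: 0.16130 × $100,000 = $16,130.

$16,130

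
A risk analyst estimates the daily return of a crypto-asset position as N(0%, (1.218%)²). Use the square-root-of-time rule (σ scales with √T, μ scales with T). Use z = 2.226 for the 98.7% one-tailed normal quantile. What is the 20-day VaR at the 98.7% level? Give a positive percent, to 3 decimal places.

12.125%

σ_{20d} = 1.218% × √20 = 5.447%.
VaR = 2.226 × 5.447% = 12.125%.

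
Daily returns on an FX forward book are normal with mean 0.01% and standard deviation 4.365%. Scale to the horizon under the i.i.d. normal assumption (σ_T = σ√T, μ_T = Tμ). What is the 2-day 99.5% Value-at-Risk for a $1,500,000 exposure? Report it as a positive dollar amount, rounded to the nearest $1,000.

At 99.5%, z = 2.576.
σ_{2d} = 4.365% × √2 = 6.173%; μ_{2d} = 2 × 0.01% = 0.020%.
VaR = −(0.020%) + 2.576 × 6.173% = 15.882%.
On $1,500,000: 0.15882 × $1,500,000 = $238,230.

$238,000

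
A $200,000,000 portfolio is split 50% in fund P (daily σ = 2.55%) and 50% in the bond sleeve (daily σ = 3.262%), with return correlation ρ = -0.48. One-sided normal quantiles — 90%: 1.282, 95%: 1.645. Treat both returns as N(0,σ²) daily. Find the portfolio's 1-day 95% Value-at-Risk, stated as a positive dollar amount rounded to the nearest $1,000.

$4,978,000

σ_p² = 0.5²·2.55² + 0.5²·3.262² + 2·-0.48·0.5·0.5·2.55·3.262 = 2.2894 (%²).
σ_p = √2.2894 = 1.513%.
VaR = 1.645 × 1.513% = 2.489%; on $200,000,000 that is $4,978,000.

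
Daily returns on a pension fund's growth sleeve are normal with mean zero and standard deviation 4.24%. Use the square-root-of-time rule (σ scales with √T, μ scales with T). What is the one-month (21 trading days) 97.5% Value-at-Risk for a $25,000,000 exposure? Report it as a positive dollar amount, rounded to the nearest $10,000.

At 97.5%, z = 1.960.
σ_{21d} = 4.24% × √21 = 19.430%.
VaR = 1.960 × 19.430% = 38.083%.
On $25,000,000: 0.38083 × $25,000,000 = $9,520,750.

$9,520,000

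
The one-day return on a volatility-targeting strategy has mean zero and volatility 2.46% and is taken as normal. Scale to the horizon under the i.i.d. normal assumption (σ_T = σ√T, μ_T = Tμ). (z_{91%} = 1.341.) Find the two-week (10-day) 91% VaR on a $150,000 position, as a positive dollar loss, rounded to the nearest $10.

σ_{10d} = 2.46% × √10 = 7.779%.
VaR = 1.341 × 7.779% = 10.432%.
On $150,000: 0.10432 × $150,000 = $15,648.

$15,650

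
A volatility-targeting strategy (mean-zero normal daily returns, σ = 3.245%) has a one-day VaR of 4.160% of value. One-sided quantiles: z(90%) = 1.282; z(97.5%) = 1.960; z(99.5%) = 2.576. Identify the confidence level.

Implied z = VaR/σ = 4.160 / 3.245 = 1.282.
This matches z(90%) = 1.282.

90%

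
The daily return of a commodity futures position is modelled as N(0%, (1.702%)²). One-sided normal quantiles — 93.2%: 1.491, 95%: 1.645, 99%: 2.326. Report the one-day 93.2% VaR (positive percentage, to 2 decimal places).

VaR = z·σ = 1.491 × 1.702% = 2.538%.

2.54%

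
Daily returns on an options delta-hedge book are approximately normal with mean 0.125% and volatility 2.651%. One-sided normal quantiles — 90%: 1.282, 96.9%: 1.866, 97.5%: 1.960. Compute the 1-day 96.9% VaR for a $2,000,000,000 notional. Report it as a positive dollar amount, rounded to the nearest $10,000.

VaR = −μ + z·σ = −(0.125%) + 1.866 × 2.651% = 4.822%.
On $2,000,000,000: 0.04822 × $2,000,000,000 = $96,440,000.

$96,440,000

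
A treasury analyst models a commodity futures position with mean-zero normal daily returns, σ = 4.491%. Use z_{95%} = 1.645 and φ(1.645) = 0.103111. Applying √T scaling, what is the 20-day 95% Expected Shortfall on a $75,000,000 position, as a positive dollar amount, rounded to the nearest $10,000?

$31,060,000

σ_{20d} = 4.491% × √20 = 20.084%.
ES multiplier = φ(z)/(1−α) = 0.103111/0.05 = 2.062.
ES = 20.084% × 2.062 = 41.413%; on $75,000,000: $31,059,750.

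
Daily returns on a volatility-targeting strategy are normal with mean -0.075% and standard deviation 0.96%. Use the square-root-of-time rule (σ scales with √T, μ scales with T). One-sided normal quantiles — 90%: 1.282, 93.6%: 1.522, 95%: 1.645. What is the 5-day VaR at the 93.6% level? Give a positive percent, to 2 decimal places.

σ_{5d} = 0.96% × √5 = 2.147%; μ_{5d} = 5 × -0.075% = -0.375%.
VaR = −(-0.375%) + 1.522 × 2.147% = 3.643%.

3.64%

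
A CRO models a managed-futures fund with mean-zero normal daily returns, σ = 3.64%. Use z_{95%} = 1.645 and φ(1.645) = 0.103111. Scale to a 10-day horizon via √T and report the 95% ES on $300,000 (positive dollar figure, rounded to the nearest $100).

σ_{10d} = 3.64% × √10 = 11.511%.
ES multiplier = φ(z)/(1−α) = 0.103111/0.05 = 2.062.
ES = 11.511% × 2.062 = 23.736%; on $300,000: $71,208.

$71,200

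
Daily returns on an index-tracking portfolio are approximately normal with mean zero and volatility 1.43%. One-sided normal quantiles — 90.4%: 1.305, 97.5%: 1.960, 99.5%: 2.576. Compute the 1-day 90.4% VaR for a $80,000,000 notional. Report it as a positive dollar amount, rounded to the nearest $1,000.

$1,493,000

VaR = z·σ = 1.305 × 1.43% = 1.866%.
On $80,000,000: 0.01866 × $80,000,000 = $1,492,800.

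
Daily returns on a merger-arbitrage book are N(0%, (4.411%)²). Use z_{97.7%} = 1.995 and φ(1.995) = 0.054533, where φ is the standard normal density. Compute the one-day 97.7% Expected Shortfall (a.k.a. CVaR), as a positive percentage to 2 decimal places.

10.46%

Tail multiplier: φ(z)/(1−α) = 0.054533 / 0.023 = 2.371.
ES = 4.411% × 2.371 = 10.458%.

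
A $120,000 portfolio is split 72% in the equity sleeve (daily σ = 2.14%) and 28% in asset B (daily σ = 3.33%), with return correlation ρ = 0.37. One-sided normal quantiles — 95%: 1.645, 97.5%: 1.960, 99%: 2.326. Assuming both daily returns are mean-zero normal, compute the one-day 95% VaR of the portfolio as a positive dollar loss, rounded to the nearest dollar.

$4,096

σ_p² = 0.72²·2.14² + 0.28²·3.33² + 2·0.37·0.72·0.28·2.14·3.33 = 4.3065 (%²).
σ_p = √4.3065 = 2.075%.
VaR = 1.645 × 2.075% = 3.413%; on $120,000 that is $4,096.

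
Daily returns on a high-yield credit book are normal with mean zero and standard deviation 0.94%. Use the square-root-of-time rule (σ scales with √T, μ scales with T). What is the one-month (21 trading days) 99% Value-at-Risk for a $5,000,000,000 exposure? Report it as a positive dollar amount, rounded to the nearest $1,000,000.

$501,000,000

At 99%, z = 2.326.
σ_{21d} = 0.94% × √21 = 4.308%.
VaR = 2.326 × 4.308% = 10.020%.
On $5,000,000,000: 0.10020 × $5,000,000,000 = $501,000,000.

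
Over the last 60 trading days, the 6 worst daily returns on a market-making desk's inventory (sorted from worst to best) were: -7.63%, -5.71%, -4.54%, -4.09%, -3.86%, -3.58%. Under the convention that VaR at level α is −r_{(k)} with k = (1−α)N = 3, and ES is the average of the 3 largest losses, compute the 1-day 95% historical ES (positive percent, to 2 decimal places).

The 3 worst returns sum to -17.88%.
ES = −(-17.88%) / 3 = 5.96%.

5.96%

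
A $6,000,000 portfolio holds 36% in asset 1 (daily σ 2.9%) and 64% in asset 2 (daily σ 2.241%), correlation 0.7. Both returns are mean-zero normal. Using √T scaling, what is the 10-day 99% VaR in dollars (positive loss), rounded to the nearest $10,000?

$1,010,000

σ_p = √(0.36²·2.9² + 0.64²·2.241² + 2·0.7·0.36·0.64·2.9·2.241) = 2.290%.
σ_{10d} = 2.290% × √10 = 7.242%.
z(99%) = 2.326.
VaR = 2.326 × 7.242% = 16.845%; on $6,000,000 that is $1,010,700.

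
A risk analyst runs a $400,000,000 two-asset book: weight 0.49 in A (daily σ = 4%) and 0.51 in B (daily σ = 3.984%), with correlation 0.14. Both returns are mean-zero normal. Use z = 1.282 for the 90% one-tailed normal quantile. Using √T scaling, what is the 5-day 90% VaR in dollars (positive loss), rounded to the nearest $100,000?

$34,600,000

σ_p = √(0.49²·4² + 0.51²·3.984² + 2·0.14·0.49·0.51·4·3.984) = 3.014%.
σ_{5d} = 3.014% × √5 = 6.740%.
VaR = 1.282 × 6.740% = 8.641%; on $400,000,000 that is $34,564,000.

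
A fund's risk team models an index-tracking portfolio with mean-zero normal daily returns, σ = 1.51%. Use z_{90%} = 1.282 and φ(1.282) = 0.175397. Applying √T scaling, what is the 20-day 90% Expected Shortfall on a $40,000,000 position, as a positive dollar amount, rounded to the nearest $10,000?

σ_{20d} = 1.51% × √20 = 6.753%.
ES multiplier = φ(z)/(1−α) = 0.175397/0.1 = 1.754.
ES = 6.753% × 1.754 = 11.845%; on $40,000,000: $4,738,000.

$4,740,000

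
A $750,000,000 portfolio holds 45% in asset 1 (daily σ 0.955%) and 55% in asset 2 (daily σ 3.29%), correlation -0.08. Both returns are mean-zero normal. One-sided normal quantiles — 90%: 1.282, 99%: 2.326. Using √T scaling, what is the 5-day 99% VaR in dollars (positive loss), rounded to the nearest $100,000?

σ_p = √(0.45²·0.955² + 0.55²·3.29² + 2·-0.08·0.45·0.55·0.955·3.29) = 1.826%.
σ_{5d} = 1.826% × √5 = 4.083%.
VaR = 2.326 × 4.083% = 9.497%; on $750,000,000 that is $71,227,500.

$71,200,000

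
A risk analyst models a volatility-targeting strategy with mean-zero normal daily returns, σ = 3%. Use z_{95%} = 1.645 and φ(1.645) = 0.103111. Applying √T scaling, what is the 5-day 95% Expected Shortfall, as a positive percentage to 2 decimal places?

13.83%

σ_{5d} = 3% × √5 = 6.708%.
ES multiplier = φ(z)/(1−α) = 0.103111/0.05 = 2.062.
ES = 6.708% × 2.062 = 13.832%.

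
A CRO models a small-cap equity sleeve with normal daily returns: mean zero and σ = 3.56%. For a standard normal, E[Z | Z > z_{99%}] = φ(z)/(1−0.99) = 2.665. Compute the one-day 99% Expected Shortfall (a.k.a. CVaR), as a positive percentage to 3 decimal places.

9.487%

ES = 3.56% × 2.665 = 9.487%.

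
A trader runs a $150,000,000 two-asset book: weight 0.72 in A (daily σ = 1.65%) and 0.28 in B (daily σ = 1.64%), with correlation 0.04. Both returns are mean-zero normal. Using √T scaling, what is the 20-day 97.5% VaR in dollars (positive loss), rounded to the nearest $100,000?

σ_p = √(0.72²·1.65² + 0.28²·1.64² + 2·0.04·0.72·0.28·1.65·1.64) = 1.291%.
σ_{20d} = 1.291% × √20 = 5.774%.
z(97.5%) = 1.960.
VaR = 1.960 × 5.774% = 11.317%; on $150,000,000 that is $16,975,500.

$17,000,000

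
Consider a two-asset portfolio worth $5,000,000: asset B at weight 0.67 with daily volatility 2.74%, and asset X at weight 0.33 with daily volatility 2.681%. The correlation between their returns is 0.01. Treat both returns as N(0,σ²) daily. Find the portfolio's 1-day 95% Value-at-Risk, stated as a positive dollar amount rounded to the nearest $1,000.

σ_p² = 0.67²·2.74² + 0.33²·2.681² + 2·0.01·0.67·0.33·2.74·2.681 = 4.1854 (%²).
σ_p = √4.1854 = 2.046%.
At 95%, z = 1.645.
VaR = 1.645 × 2.046% = 3.366%; on $5,000,000 that is $168,300.

$168,000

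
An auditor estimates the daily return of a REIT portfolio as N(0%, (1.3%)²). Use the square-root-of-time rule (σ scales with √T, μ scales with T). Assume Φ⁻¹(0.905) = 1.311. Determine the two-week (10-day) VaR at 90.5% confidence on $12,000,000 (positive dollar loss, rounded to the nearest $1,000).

$647,000

σ_{10d} = 1.3% × √10 = 4.111%.
VaR = 1.311 × 4.111% = 5.390%.
On $12,000,000: 0.05390 × $12,000,000 = $646,800.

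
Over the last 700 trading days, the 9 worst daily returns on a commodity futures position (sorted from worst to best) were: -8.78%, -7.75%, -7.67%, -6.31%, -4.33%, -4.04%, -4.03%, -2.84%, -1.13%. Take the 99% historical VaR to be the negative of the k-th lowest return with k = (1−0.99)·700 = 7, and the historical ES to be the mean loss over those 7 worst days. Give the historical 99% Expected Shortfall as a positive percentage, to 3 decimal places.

6.130%

The 7 worst returns sum to -42.91%.
ES = −(-42.91%) / 7 = 6.13% ≈ 6.130%.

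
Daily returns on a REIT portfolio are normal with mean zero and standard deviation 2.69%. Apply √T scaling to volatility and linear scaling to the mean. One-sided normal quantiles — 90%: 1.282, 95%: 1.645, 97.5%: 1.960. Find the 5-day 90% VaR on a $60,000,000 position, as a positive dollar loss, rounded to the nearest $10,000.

σ_{5d} = 2.69% × √5 = 6.015%.
VaR = 1.282 × 6.015% = 7.711%.
On $60,000,000: 0.07711 × $60,000,000 = $4,626,600.

$4,630,000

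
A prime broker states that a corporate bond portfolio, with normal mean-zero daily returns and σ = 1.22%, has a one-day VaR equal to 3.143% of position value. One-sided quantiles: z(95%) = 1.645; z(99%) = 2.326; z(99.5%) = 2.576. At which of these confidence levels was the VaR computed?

99.5%

Implied z = VaR/σ = 3.143 / 1.22 = 2.576.
This matches z(99.5%) = 2.576.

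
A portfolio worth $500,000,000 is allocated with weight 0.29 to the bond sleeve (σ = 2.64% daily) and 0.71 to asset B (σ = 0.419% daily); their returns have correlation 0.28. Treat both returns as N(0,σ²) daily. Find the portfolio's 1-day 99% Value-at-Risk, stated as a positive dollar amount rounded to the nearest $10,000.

σ_p² = 0.29²·2.64² + 0.71²·0.419² + 2·0.28·0.29·0.71·2.64·0.419 = 0.8022 (%²).
σ_p = √0.8022 = 0.896%.
At 99%, z = 2.326.
VaR = 2.326 × 0.896% = 2.084%; on $500,000,000 that is $10,420,000.

$10,420,000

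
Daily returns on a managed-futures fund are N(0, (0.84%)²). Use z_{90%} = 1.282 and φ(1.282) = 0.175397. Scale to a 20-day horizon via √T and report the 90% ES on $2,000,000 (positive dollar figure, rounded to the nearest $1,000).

$132,000

σ_{20d} = 0.84% × √20 = 3.757%.
ES multiplier = φ(z)/(1−α) = 0.175397/0.1 = 1.754.
ES = 3.757% × 1.754 = 6.590%; on $2,000,000: $131,800.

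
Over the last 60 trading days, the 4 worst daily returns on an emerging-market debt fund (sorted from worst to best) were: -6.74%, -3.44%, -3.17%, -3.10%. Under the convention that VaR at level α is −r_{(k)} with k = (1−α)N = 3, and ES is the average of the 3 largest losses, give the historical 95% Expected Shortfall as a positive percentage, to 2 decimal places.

The 3 worst returns sum to -13.35%.
ES = −(-13.35%) / 3 = 4.45%.

4.45%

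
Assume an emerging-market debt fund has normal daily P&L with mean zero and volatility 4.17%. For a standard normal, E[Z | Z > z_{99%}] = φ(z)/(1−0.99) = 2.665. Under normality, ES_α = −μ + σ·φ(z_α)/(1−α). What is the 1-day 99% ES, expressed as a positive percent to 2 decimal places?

ES = 4.17% × 2.665 = 11.113%.

11.11%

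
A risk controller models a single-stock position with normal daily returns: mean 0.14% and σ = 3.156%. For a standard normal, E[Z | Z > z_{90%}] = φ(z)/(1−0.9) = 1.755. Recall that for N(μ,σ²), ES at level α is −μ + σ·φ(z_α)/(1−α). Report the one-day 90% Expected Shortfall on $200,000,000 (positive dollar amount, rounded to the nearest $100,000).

ES = −(0.14%) + 3.156% × 1.755 = 5.399%.
On $200,000,000: 0.05399 × $200,000,000 = $10,798,000.

$10,800,000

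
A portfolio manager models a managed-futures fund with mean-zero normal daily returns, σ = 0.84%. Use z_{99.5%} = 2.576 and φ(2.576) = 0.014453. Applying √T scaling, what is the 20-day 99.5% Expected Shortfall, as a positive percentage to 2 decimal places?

10.86%

σ_{20d} = 0.84% × √20 = 3.757%.
ES multiplier = φ(z)/(1−α) = 0.014453/0.005 = 2.891.
ES = 3.757% × 2.891 = 10.861%.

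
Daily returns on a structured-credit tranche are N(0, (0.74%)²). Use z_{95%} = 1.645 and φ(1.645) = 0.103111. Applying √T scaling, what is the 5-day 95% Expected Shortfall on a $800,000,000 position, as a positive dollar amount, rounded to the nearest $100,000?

σ_{5d} = 0.74% × √5 = 1.655%.
ES multiplier = φ(z)/(1−α) = 0.103111/0.05 = 2.062.
ES = 1.655% × 2.062 = 3.413%; on $800,000,000: $27,304,000.

$27,300,000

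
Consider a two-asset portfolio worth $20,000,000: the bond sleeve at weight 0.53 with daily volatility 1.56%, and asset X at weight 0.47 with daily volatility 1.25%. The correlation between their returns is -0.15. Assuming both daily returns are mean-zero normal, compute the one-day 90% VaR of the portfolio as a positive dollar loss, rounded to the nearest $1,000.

σ_p² = 0.53²·1.56² + 0.47²·1.25² + 2·-0.15·0.53·0.47·1.56·1.25 = 0.8830 (%²).
σ_p = √0.8830 = 0.940%.
At 90%, z = 1.282.
VaR = 1.282 × 0.940% = 1.205%; on $20,000,000 that is $241,000.

$241,000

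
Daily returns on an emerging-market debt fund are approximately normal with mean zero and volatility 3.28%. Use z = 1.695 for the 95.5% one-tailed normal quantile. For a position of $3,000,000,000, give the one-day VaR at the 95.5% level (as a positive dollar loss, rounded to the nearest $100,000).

VaR = z·σ = 1.695 × 3.28% = 5.560%.
On $3,000,000,000: 0.05560 × $3,000,000,000 = $166,800,000.

$166,800,000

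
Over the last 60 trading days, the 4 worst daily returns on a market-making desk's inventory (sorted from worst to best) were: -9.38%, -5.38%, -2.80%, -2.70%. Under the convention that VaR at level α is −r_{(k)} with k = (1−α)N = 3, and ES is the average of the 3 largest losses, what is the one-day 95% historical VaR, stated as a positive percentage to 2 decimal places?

k = 3; the 3rd lowest return is -2.80%, so VaR = 2.80%.

2.80%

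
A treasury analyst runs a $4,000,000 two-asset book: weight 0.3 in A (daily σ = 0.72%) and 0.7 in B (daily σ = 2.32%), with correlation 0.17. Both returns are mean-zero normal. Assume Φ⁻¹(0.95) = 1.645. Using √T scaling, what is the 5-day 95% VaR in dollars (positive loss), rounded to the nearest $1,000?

σ_p = √(0.3²·0.72² + 0.7²·2.32² + 2·0.17·0.3·0.7·0.72·2.32) = 1.674%.
σ_{5d} = 1.674% × √5 = 3.743%.
VaR = 1.645 × 3.743% = 6.157%; on $4,000,000 that is $246,280.

$246,000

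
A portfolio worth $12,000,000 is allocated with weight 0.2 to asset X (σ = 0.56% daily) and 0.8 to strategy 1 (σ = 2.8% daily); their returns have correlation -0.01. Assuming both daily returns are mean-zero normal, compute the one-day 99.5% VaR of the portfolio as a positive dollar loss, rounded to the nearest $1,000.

σ_p² = 0.2²·0.56² + 0.8²·2.8² + 2·-0.01·0.2·0.8·0.56·2.8 = 5.0251 (%²).
σ_p = √5.0251 = 2.242%.
At 99.5%, z = 2.576.
VaR = 2.576 × 2.242% = 5.775%; on $12,000,000 that is $693,000.

$693,000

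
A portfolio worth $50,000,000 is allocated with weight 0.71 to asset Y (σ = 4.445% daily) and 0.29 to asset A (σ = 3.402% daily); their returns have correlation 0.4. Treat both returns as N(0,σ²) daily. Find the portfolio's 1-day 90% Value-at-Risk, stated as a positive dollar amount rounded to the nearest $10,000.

σ_p² = 0.71²·4.445² + 0.29²·3.402² + 2·0.4·0.71·0.29·4.445·3.402 = 13.4242 (%²).
σ_p = √13.4242 = 3.664%.
At 90%, z = 1.282.
VaR = 1.282 × 3.664% = 4.697%; on $50,000,000 that is $2,348,500.

$2,350,000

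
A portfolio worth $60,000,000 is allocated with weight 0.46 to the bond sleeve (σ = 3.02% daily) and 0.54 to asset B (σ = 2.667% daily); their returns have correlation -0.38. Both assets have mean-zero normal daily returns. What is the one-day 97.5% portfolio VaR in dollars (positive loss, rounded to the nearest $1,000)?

σ_p² = 0.46²·3.02² + 0.54²·2.667² + 2·-0.38·0.46·0.54·3.02·2.667 = 2.4835 (%²).
σ_p = √2.4835 = 1.576%.
At 97.5%, z = 1.960.
VaR = 1.960 × 1.576% = 3.089%; on $60,000,000 that is $1,853,400.

$1,853,000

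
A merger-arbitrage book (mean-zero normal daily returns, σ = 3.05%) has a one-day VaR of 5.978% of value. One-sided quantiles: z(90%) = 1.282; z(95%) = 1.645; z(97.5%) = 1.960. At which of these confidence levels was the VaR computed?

Implied z = VaR/σ = 5.978 / 3.05 = 1.960.
This matches z(97.5%) = 1.960.

97.5%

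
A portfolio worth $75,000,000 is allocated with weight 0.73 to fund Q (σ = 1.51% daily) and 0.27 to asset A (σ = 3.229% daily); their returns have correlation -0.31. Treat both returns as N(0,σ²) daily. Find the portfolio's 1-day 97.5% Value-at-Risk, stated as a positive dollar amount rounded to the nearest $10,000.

σ_p² = 0.73²·1.51² + 0.27²·3.229² + 2·-0.31·0.73·0.27·1.51·3.229 = 1.3793 (%²).
σ_p = √1.3793 = 1.174%.
At 97.5%, z = 1.960.
VaR = 1.960 × 1.174% = 2.301%; on $75,000,000 that is $1,725,750.

$1,730,000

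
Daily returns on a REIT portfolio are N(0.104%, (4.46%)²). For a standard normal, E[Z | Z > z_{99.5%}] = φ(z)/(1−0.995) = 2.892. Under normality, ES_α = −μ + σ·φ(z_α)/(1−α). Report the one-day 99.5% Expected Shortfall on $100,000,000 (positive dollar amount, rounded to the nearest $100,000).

ES = −(0.104%) + 4.46% × 2.892 = 12.794%.
On $100,000,000: 0.12794 × $100,000,000 = $12,794,000.

$12,800,000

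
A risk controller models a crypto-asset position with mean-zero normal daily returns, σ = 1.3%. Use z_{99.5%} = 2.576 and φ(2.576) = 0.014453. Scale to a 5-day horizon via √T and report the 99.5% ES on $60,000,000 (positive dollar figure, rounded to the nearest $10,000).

$5,040,000

σ_{5d} = 1.3% × √5 = 2.907%.
ES multiplier = φ(z)/(1−α) = 0.014453/0.005 = 2.891.
ES = 2.907% × 2.891 = 8.404%; on $60,000,000: $5,042,400.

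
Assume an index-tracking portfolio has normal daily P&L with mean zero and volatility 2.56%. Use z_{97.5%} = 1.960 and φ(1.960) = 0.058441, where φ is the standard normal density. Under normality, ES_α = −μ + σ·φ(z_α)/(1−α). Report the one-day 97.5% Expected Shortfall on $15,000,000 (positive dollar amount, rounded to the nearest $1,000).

Tail multiplier: φ(z)/(1−α) = 0.058441 / 0.025 = 2.338.
ES = 2.56% × 2.338 = 5.985%.
On $15,000,000: 0.05985 × $15,000,000 = $897,750.

$898,000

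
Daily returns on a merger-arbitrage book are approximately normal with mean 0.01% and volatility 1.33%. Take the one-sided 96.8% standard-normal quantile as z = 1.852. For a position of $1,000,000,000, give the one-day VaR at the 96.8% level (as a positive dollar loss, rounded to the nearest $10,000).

VaR = −μ + z·σ = −(0.01%) + 1.852 × 1.33% = 2.453%.
On $1,000,000,000: 0.02453 × $1,000,000,000 = $24,530,000.

$24,530,000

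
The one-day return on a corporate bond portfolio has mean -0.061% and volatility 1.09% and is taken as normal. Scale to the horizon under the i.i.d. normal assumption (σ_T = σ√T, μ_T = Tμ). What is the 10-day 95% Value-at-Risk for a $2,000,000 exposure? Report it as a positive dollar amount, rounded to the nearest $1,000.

At 95%, z = 1.645.
σ_{10d} = 1.09% × √10 = 3.447%; μ_{10d} = 10 × -0.061% = -0.610%.
VaR = −(-0.610%) + 1.645 × 3.447% = 6.280%.
On $2,000,000: 0.06280 × $2,000,000 = $125,600.

$126,000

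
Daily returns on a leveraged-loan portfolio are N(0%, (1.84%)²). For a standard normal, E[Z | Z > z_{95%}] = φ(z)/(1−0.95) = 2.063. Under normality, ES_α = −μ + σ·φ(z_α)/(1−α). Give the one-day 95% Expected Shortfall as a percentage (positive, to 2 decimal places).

3.80%

ES = 1.84% × 2.063 = 3.796%.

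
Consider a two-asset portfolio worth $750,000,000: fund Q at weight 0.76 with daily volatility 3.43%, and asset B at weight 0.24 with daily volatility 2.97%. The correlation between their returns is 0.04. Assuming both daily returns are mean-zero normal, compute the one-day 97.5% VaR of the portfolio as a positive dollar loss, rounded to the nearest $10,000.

$40,130,000

σ_p² = 0.76²·3.43² + 0.24²·2.97² + 2·0.04·0.76·0.24·3.43·2.97 = 7.4521 (%²).
σ_p = √7.4521 = 2.730%.
At 97.5%, z = 1.960.
VaR = 1.960 × 2.730% = 5.351%; on $750,000,000 that is $40,132,500.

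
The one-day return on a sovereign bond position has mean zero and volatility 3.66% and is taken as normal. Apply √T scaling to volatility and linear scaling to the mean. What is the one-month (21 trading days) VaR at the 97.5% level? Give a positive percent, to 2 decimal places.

32.87%

At 97.5%, z = 1.960.
σ_{21d} = 3.66% × √21 = 16.772%.
VaR = 1.960 × 16.772% = 32.873%.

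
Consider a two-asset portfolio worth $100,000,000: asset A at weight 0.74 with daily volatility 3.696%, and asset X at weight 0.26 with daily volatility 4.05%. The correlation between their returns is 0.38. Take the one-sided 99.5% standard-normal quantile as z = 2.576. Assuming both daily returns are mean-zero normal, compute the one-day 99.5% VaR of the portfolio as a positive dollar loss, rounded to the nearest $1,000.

σ_p² = 0.74²·3.696² + 0.26²·4.05² + 2·0.38·0.74·0.26·3.696·4.05 = 10.7781 (%²).
σ_p = √10.7781 = 3.283%.
VaR = 2.576 × 3.283% = 8.457%; on $100,000,000 that is $8,457,000.

$8,457,000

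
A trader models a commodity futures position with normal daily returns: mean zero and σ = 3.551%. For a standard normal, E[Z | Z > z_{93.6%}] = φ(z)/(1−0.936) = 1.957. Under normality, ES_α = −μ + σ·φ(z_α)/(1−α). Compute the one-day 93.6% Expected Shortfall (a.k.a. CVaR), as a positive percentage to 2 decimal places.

6.95%

ES = 3.551% × 1.957 = 6.949%.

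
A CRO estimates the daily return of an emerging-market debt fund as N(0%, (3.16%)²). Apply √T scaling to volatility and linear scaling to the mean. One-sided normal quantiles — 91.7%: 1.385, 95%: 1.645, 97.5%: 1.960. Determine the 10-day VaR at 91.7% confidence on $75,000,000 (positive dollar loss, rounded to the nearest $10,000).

$10,380,000

σ_{10d} = 3.16% × √10 = 9.993%.
VaR = 1.385 × 9.993% = 13.840%.
On $75,000,000: 0.13840 × $75,000,000 = $10,380,000.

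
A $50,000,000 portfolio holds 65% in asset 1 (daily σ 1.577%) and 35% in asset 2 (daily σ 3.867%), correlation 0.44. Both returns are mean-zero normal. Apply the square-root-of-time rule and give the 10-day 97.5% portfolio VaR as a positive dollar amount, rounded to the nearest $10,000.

$6,280,000

σ_p = √(0.65²·1.577² + 0.35²·3.867² + 2·0.44·0.65·0.35·1.577·3.867) = 2.026%.
σ_{10d} = 2.026% × √10 = 6.407%.
z(97.5%) = 1.960.
VaR = 1.960 × 6.407% = 12.558%; on $50,000,000 that is $6,279,000.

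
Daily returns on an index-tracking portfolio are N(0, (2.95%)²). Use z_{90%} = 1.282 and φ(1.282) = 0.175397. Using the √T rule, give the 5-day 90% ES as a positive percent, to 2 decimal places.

σ_{5d} = 2.95% × √5 = 6.596%.
ES multiplier = φ(z)/(1−α) = 0.175397/0.1 = 1.754.
ES = 6.596% × 1.754 = 11.569%.

11.57%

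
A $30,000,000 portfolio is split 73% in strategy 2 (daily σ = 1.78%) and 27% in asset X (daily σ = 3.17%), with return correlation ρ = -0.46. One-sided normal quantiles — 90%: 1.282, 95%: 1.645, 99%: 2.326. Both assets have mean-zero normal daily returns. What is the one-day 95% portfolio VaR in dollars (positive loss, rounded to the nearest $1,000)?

σ_p² = 0.73²·1.78² + 0.27²·3.17² + 2·-0.46·0.73·0.27·1.78·3.17 = 1.3978 (%²).
σ_p = √1.3978 = 1.182%.
VaR = 1.645 × 1.182% = 1.944%; on $30,000,000 that is $583,200.

$583,000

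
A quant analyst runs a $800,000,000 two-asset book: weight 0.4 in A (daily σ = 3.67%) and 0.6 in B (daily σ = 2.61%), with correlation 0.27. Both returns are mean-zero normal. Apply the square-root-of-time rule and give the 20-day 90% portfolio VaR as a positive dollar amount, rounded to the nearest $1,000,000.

σ_p = √(0.4²·3.67² + 0.6²·2.61² + 2·0.27·0.4·0.6·3.67·2.61) = 2.418%.
σ_{20d} = 2.418% × √20 = 10.814%.
z(90%) = 1.282.
VaR = 1.282 × 10.814% = 13.864%; on $800,000,000 that is $110,912,000.

$111,000,000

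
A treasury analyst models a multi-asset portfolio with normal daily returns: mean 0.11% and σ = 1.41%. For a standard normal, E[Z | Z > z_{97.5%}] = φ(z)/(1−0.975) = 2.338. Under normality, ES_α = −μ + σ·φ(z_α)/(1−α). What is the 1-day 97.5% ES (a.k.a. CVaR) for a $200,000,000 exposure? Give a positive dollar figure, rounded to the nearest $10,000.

ES = −(0.11%) + 1.41% × 2.338 = 3.187%.
On $200,000,000: 0.03187 × $200,000,000 = $6,374,000.

$6,370,000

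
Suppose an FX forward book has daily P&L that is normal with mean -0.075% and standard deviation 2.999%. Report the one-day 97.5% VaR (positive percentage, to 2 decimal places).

At 97.5% one-sided, z = 1.960.
VaR = −μ + z·σ = −(-0.075%) + 1.960 × 2.999% = 5.953%.

5.95%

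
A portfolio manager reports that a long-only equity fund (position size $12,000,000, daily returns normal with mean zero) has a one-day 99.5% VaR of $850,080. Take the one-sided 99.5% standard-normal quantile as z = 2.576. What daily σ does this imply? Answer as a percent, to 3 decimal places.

2.750%

VaR as a fraction: $850,080 / $12,000,000 = 7.084%.
σ = VaR / z = 7.084% / 2.576 = 2.750%.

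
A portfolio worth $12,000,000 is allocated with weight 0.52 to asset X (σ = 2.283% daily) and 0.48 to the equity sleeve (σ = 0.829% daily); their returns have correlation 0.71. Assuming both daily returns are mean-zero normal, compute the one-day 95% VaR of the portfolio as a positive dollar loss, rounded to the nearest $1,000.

$295,000

σ_p² = 0.52²·2.283² + 0.48²·0.829² + 2·0.71·0.52·0.48·2.283·0.829 = 2.2385 (%²).
σ_p = √2.2385 = 1.496%.
At 95%, z = 1.645.
VaR = 1.645 × 1.496% = 2.461%; on $12,000,000 that is $295,320.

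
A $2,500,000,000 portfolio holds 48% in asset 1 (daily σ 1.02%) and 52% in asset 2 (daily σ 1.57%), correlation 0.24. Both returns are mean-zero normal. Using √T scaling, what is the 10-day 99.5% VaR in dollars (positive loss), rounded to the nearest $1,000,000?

σ_p = √(0.48²·1.02² + 0.52²·1.57² + 2·0.24·0.48·0.52·1.02·1.57) = 1.048%.
σ_{10d} = 1.048% × √10 = 3.314%.
z(99.5%) = 2.576.
VaR = 2.576 × 3.314% = 8.537%; on $2,500,000,000 that is $213,425,000.

$213,000,000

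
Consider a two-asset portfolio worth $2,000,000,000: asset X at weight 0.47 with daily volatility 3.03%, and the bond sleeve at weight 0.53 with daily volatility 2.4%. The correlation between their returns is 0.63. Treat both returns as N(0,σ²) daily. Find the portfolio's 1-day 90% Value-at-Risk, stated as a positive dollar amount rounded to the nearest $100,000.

σ_p² = 0.47²·3.03² + 0.53²·2.4² + 2·0.63·0.47·0.53·3.03·2.4 = 5.9285 (%²).
σ_p = √5.9285 = 2.435%.
At 90%, z = 1.282.
VaR = 1.282 × 2.435% = 3.122%; on $2,000,000,000 that is $62,440,000.

$62,400,000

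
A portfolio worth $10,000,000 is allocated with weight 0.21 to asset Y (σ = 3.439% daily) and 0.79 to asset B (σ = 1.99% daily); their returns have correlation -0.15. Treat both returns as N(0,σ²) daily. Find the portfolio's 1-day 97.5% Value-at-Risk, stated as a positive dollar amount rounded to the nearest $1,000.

$319,000

σ_p² = 0.21²·3.439² + 0.79²·1.99² + 2·-0.15·0.21·0.79·3.439·1.99 = 2.6525 (%²).
σ_p = √2.6525 = 1.629%.
At 97.5%, z = 1.960.
VaR = 1.960 × 1.629% = 3.193%; on $10,000,000 that is $319,300.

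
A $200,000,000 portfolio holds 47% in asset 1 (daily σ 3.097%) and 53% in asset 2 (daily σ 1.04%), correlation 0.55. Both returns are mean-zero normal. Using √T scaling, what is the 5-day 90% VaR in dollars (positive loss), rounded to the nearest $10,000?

$10,420,000

σ_p = √(0.47²·3.097² + 0.53²·1.04² + 2·0.55·0.47·0.53·3.097·1.04) = 1.818%.
σ_{5d} = 1.818% × √5 = 4.065%.
z(90%) = 1.282.
VaR = 1.282 × 4.065% = 5.211%; on $200,000,000 that is $10,422,000.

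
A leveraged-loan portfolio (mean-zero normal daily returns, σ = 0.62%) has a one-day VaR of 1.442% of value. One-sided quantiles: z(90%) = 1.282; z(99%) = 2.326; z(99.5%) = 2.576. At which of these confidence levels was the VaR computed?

99%

Implied z = VaR/σ = 1.442 / 0.62 = 2.326.
This matches z(99%) = 2.326.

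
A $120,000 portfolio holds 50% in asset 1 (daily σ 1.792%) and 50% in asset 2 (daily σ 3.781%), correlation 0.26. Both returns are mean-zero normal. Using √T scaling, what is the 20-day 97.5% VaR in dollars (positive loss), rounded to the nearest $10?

$24,120

σ_p = √(0.5²·1.792² + 0.5²·3.781² + 2·0.26·0.5·0.5·1.792·3.781) = 2.293%.
σ_{20d} = 2.293% × √20 = 10.255%.
z(97.5%) = 1.960.
VaR = 1.960 × 10.255% = 20.100%; on $120,000 that is $24,120.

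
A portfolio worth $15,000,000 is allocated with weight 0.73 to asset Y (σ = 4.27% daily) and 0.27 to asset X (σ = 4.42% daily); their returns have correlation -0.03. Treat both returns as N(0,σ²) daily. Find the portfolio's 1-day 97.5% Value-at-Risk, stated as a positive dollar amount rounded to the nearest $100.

σ_p² = 0.73²·4.27² + 0.27²·4.42² + 2·-0.03·0.73·0.27·4.27·4.42 = 10.9173 (%²).
σ_p = √10.9173 = 3.304%.
At 97.5%, z = 1.960.
VaR = 1.960 × 3.304% = 6.476%; on $15,000,000 that is $971,400.

$971,400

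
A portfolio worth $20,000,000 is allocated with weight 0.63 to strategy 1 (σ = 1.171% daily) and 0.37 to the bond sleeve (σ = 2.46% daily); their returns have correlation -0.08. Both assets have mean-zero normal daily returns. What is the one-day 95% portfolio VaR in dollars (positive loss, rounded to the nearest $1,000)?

$370,000

σ_p² = 0.63²·1.171² + 0.37²·2.46² + 2·-0.08·0.63·0.37·1.171·2.46 = 1.2653 (%²).
σ_p = √1.2653 = 1.125%.
At 95%, z = 1.645.
VaR = 1.645 × 1.125% = 1.851%; on $20,000,000 that is $370,200.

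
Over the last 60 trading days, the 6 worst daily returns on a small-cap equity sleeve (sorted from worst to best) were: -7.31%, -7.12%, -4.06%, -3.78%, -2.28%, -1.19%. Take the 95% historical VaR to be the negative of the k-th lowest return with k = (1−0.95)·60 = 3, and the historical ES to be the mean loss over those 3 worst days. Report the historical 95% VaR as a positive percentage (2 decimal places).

4.06%

k = 3; the 3rd lowest return is -4.06%, so VaR = 4.06%.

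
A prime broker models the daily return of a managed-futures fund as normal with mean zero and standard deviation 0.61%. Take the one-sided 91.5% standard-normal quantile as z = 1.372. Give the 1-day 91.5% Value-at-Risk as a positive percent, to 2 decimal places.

0.84%

VaR = z·σ = 1.372 × 0.61% = 0.837%.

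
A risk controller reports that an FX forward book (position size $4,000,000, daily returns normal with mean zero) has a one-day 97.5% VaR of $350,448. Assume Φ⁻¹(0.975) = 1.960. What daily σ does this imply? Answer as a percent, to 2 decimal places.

4.47%

VaR as a fraction: $350,448 / $4,000,000 = 8.761%.
σ = VaR / z = 8.761% / 1.960 = 4.470%.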